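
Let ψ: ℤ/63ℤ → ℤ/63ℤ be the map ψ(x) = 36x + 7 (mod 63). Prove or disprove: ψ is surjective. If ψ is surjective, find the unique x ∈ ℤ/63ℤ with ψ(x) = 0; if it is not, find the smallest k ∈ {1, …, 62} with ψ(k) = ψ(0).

Recall that surjectivity means every element of the codomain has a preimage under ψ.
Since gcd(36, 63) = 9, we have 36x ≡ 0 (mod 9) for all x, so ψ(x) ≡ 7 (mod 9).
But 0 ≢ 7 (mod 9), so 0 ∈ ℤ/63ℤ has no preimage. So ψ is not surjective.
Since ψ is not surjective, we find the least positive k with ψ(k) = ψ(0): this means 36k ≡ 0 (mod 63), i.e. 63 ∣ 36k. Since gcd(36, 63) = 9, dividing through by 9 this holds exactly when 7 ∣ 4k, and as gcd(4, 7) = 1, exactly when 7 ∣ k.
The smallest positive such k is 7.

7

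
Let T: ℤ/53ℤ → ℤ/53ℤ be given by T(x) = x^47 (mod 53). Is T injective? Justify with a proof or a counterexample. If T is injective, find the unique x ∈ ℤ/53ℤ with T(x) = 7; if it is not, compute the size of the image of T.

6

Since 53 is prime, the nonzero elements of ℤ/53ℤ form a cyclic group of order 52.
As gcd(47, 52) = 1, raising to the 47th power is a bijection on this group: if x_1^47 ≡ x_2^47 then (x_1x_2^{−1})^47 = 1, and the only element of order dividing gcd(47, 52) = 1 is 1, so x_1 = x_2.
With T(0) = 0 this makes T injective on all of ℤ/53ℤ, hence bijective (finite equal-size domain and codomain). In particular T is injective.
Since T is injective, we find the preimage of 7. The inverse of x ↦ x^47 on (ℤ/53ℤ)^× is x ↦ x^31, because 47·31 = 1457 = 28·52 + 1 ≡ 1 (mod 52) and x^{52} = 1 for x ≠ 0 (Fermat). So T⁻¹(7) = 7^31 mod 53.
Repeated squaring mod 53: 7^1 ≡ 7, 7^2 ≡ 7² = 49, 7^4 ≡ 49² = 2401 ≡ 16, 7^8 ≡ 16² = 256 ≡ 44, 7^16 ≡ 44² = 1936 ≡ 28. Since 31 = 16 + 8 + 4 + 2 + 1, 7^31 ≡ 28·44·16·49·7: 28·44 = 1232 ≡ 13, then 13·16 = 208 ≡ 49, then 49·49 = 2401 ≡ 16, then 16·7 = 112 ≡ 6. So 7^31 ≡ 6 (mod 53).
Hence T⁻¹(7) = 6.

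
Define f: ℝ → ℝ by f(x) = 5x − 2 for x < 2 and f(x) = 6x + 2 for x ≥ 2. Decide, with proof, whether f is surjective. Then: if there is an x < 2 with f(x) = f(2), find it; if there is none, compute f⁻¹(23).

7/2

Both pieces are strictly increasing (slopes 5 and 6), so each is injective on its own interval.
The left piece maps (−∞, 2) onto (−∞, 8); the right piece maps [2, ∞) onto [14, ∞).
The union (−∞, 8) ∪ [14, ∞) omits the interval between 8 and 14; in particular 8 has no preimage. So f is not surjective.
Because the two images are disjoint, no x < 2 has f(x) = f(2), so we compute f⁻¹(23): 23 lies in [14, ∞), so solve 6x + 2 = 23: x = (23 − 2)/6 = 7/2.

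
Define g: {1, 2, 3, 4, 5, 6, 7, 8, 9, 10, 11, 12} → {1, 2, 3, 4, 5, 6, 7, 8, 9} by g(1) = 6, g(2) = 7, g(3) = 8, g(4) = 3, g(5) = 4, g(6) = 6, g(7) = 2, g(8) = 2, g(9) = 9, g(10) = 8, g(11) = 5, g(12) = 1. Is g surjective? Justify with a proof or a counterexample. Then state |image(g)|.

Every element of the codomain has a preimage: 1 = g(12), 2 = g(7), 3 = g(4), 4 = g(5), 5 = g(11), 6 = g(1), 7 = g(2), 8 = g(3), 9 = g(9).
Hence g is surjective.
The image of g is {1, 2, 3, 4, 5, 6, 7, 8, 9}, which has 9 elements.

9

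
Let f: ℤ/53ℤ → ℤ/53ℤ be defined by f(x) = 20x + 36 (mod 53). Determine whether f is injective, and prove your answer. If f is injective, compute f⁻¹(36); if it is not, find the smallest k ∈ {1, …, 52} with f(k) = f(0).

Recall that injectivity means: for all x_1, x_2 in the domain, f(x_1) = f(x_2) implies x_1 = x_2.
Suppose f(x_1) = f(x_2) in ℤ/53ℤ. Then 20x_1 + 36 ≡ 20x_2 + 36 (mod 53), so 20(x_1 − x_2) ≡ 0 (mod 53).
Since gcd(20, 53) = 1, 20 is invertible modulo 53, so x_1 − x_2 ≡ 0 (mod 53), i.e. x_1 = x_2.
Therefore f is injective.
We now compute 20⁻¹ mod 53 explicitly. Euclid's algorithm: 53 = 2·20 + 13, 20 = 1·13 + 7, 13 = 1·7 + 6, 7 = 1·6 + 1; back-substituting gives 1 = 8·20 − 3·53, so 20⁻¹ ≡ 8 (mod 53).
Since f is injective, we find f⁻¹(36): we need 20x ≡ 36 − 36 ≡ 0 (mod 53). Using 20⁻¹ = 8: x ≡ 8·0 = 0, so x = 0.
Check: f(0) = 20·0 + 36 = 36 ≡ 36 (mod 53).

0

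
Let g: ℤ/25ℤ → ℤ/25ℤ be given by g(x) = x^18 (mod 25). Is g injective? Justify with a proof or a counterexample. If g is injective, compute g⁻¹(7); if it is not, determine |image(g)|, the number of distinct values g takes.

g(0) = 0^18 = 0.
g(5): Repeated squaring mod 25: 5^1 ≡ 5, 5^2 ≡ 5² = 25 ≡ 0, 5^4 ≡ 0² = 0, 5^8 ≡ 0² = 0, 5^16 ≡ 0² = 0. Since 18 = 16 + 2, 5^18 ≡ 0·0: 0·0 = 0. So 5^18 ≡ 0 (mod 25).
So g(0) = g(5) = 0 while 0 ≠ 5, thus g is not injective.
Since g is not injective, we determine |image(g)|. Computing x^18 mod 25 for each x (by repeated squaring, reducing mod 25 at every step), the values g(0), g(1), …, g(24) are: 0, 1, 19, 14, 11, 0, 16, 24, 9, 21, 0, 6, 4, 4, 6, 0, 21, 9, 24, 16, 0, 11, 14, 19, 1.
The distinct values are {0, 1, 4, 6, 9, 11, 14, 16, 19, 21, 24}; there are 11 of them.

11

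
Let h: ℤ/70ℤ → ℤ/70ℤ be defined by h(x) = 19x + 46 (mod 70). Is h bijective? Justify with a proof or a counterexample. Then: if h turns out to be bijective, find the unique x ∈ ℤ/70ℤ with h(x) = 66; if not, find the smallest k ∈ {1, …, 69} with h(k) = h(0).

60

Recall: h is injective when h(u) = h(v) forces u = v.
If h(u) = h(v), then 19u ≡ 19v (mod 70). Because gcd(19, 70) = 1, we may cancel 19 to get u ≡ v (mod 70).
We now compute 19⁻¹ mod 70 explicitly. Euclid's algorithm: 70 = 3·19 + 13, 19 = 1·13 + 6, 13 = 2·6 + 1; back-substituting gives 1 = 59·19 − 16·70, so 19⁻¹ ≡ 59 (mod 70).
For any y ∈ ℤ/70ℤ, x = 59(y − 46) mod 70 satisfies h(x) = 19·59(y − 46) + 46 ≡ y (since 19·59 ≡ 1 mod 70). So every y has a preimage.
Therefore h is bijective.
Since h is bijective, we find h⁻¹(66): we need 19x ≡ 66 − 46 ≡ 20 (mod 70). Using 19⁻¹ = 59: x ≡ 59·20 = 1180 = 16·70 + 60, so x = 60.
Check: h(60) = 19·60 + 46 = 1186 = 16·70 + 66 ≡ 66 (mod 70).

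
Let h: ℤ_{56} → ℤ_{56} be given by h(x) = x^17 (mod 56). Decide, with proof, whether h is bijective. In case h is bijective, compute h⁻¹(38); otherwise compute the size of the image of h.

35

h(0) = 0^17 = 0.
h(14): Repeated squaring mod 56: 14^1 ≡ 14, 14^2 ≡ 14² = 196 ≡ 28, 14^4 ≡ 28² = 784 ≡ 0, 14^8 ≡ 0² = 0, 14^16 ≡ 0² = 0. Since 17 = 16 + 1, 14^17 ≡ 0·14: 0·14 = 0. So 14^17 ≡ 0 (mod 56).
So h(0) = h(14) = 0 while 0 ≠ 14, therefore h is not injective, hence not bijective.
Since h is not bijective, we determine |image(h)|. Computing x^17 mod 56 for each x (by repeated squaring, reducing mod 56 at every step), the values h(0), h(1), …, h(55) are: 0, 1, 32, 19, 16, 45, 48, 7, 8, 25, 40, 51, 24, 13, 0, 15, 32, 33, 16, 3, 48, 21, 8, 39, 40, 9, 24, 27, 0, 29, 32, 47, 16, 17, 48, 35, 8, 53, 40, 23, 24, 41, 0, 43, 32, 5, 16, 31, 48, 49, 8, 11, 40, 37, 24, 55.
The distinct values are {0, 1, 3, 5, 7, 8, 9, 11, 13, 15, 16, 17, 19, 21, 23, 24, 25, 27, 29, 31, 32, 33, 35, 37, 39, 40, 41, 43, 45, 47, 48, 49, 51, 53, 55}; there are 35 of them.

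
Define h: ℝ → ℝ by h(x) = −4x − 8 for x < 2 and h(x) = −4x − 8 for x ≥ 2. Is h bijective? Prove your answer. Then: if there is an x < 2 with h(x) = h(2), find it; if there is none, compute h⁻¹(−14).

3/2

Both pieces are strictly decreasing (slopes −4 and −4), so each is injective on its own interval.
The left piece maps (−∞, 2) onto (−16, ∞); the right piece maps [2, ∞) onto (−∞, −16].
Since −16 = −16, the images partition ℝ: h is injective and surjective, hence bijective.
Because the two images are disjoint, no x < 2 has h(x) = h(2), so we compute h⁻¹(−14): −14 lies in (−16, ∞), so solve −4x − 8 = −14: x = (−14 + 8)/(−4) = 3/2.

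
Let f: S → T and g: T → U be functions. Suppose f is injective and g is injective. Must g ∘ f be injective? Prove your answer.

injective

Suppose (g ∘ f)(u) = (g ∘ f)(v), i.e. g(f(u)) = g(f(v)).
Since g is injective, f(u) = f(v). Since f is injective, u = v. Therefore g ∘ f is injective.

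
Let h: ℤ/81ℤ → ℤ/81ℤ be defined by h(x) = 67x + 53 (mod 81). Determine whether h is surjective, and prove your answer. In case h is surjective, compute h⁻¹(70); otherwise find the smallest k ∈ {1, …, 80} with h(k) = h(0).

Since gcd(67, 81) = 1, 67 is invertible modulo 81. Euclid's algorithm: 81 = 1·67 + 14, 67 = 4·14 + 11, 14 = 1·11 + 3, 11 = 3·3 + 2, 3 = 1·2 + 1; back-substituting gives 1 = 52·67 − 43·81, so 67⁻¹ ≡ 52 (mod 81).
Then y ↦ 52(y − 53) is a two-sided inverse to h, so every y ∈ ℤ/81ℤ has a preimage.
So h is surjective.
Since h is surjective, we compute h⁻¹(70): solve 67x + 53 ≡ 70 (mod 81), i.e. 67x ≡ 17 (mod 81).
Multiplying by 67⁻¹ = 52 gives x ≡ 52·17 = 884 = 10·81 + 74 ≡ 74 (mod 81).
Check: h(74) = 67·74 + 53 = 5011 = 61·81 + 70 ≡ 70 (mod 81).

74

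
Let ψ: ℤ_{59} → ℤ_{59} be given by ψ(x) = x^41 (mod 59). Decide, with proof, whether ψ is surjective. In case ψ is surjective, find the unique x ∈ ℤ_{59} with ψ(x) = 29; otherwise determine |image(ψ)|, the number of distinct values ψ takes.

Since 59 is prime, the nonzero elements of ℤ_{59} form a cyclic group of order 58.
As gcd(41, 58) = 1, raising to the 41st power is a bijection on this group: if a^41 ≡ b^41 then (ab^{−1})^41 = 1, and the only element of order dividing gcd(41, 58) = 1 is 1, so a = b.
With ψ(0) = 0 this makes ψ injective on all of ℤ_{59}, hence bijective (finite equal-size domain and codomain). In particular ψ is surjective.
Since ψ is surjective, we find the preimage of 29. The inverse of x ↦ x^41 on (ℤ_{59})^× is x ↦ x^17, because 41·17 = 697 = 12·58 + 1 ≡ 1 (mod 58) and x^{58} = 1 for x ≠ 0 (Fermat). So ψ⁻¹(29) = 29^17 mod 59.
Repeated squaring mod 59: 29^1 ≡ 29, 29^2 ≡ 29² = 841 ≡ 15, 29^4 ≡ 15² = 225 ≡ 48, 29^8 ≡ 48² = 2304 ≡ 3, 29^16 ≡ 3² = 9. Since 17 = 16 + 1, 29^17 ≡ 9·29: 9·29 = 261 ≡ 25. So 29^17 ≡ 25 (mod 59).
Hence ψ⁻¹(29) = 25.

25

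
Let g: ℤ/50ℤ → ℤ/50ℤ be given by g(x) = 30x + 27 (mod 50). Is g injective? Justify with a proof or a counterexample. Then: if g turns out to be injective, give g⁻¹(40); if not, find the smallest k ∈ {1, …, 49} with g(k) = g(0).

5

We have gcd(30, 50) = 10 > 1. Taking x_1 = 0 and x_2 = 5: g(0) = 27 and g(5) = 30·5 + 27 = 177 ≡ 27 (mod 50).
So g(0) = g(5) while 0 ≠ 5, thus g is not injective.
Since g is not injective, we find the least positive k with g(k) = g(0): this means 30k ≡ 0 (mod 50), i.e. 50 ∣ 30k. Since gcd(30, 50) = 10, dividing through by 10 this holds exactly when 5 ∣ 3k, and as gcd(3, 5) = 1, exactly when 5 ∣ k.
The smallest positive such k is 5.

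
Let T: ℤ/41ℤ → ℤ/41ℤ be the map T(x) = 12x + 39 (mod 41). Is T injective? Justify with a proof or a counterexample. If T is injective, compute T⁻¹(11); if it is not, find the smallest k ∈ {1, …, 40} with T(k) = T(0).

25

If T(x_1) = T(x_2), then 12x_1 ≡ 12x_2 (mod 41). Because gcd(12, 41) = 1, we may cancel 12 to get x_1 ≡ x_2 (mod 41).
Thus T is injective.
We now compute 12⁻¹ mod 41 explicitly. Euclid's algorithm: 41 = 3·12 + 5, 12 = 2·5 + 2, 5 = 2·2 + 1; back-substituting gives 1 = 24·12 − 7·41, so 12⁻¹ ≡ 24 (mod 41).
Since T is injective, we find T⁻¹(11): we need 12x ≡ 11 − 39 ≡ 13 (mod 41). Using 12⁻¹ = 24: x ≡ 24·13 = 312 = 7·41 + 25, so x = 25.
Check: T(25) = 12·25 + 39 = 339 = 8·41 + 11 ≡ 11 (mod 41).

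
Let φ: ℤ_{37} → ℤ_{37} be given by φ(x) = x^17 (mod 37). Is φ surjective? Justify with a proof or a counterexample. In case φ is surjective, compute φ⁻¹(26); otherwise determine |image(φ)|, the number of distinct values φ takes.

10

Since 37 is prime, the nonzero elements of ℤ_{37} form a cyclic group of order 36.
As gcd(17, 36) = 1, raising to the 17th power is a bijection on this group: if a^17 ≡ b^17 then (ab^{−1})^17 = 1, and the only element of order dividing gcd(17, 36) = 1 is 1, so a = b.
With φ(0) = 0 this makes φ injective on all of ℤ_{37}, hence bijective (finite equal-size domain and codomain). In particular φ is surjective.
Since φ is surjective, we find the preimage of 26. The inverse of x ↦ x^17 on (ℤ_{37})^× is x ↦ x^17, because 17·17 = 289 = 8·36 + 1 ≡ 1 (mod 36) and x^{36} = 1 for x ≠ 0 (Fermat). So φ⁻¹(26) = 26^17 mod 37.
Repeated squaring mod 37: 26^1 ≡ 26, 26^2 ≡ 26² = 676 ≡ 10, 26^4 ≡ 10² = 100 ≡ 26, 26^8 ≡ 26² = 676 ≡ 10, 26^16 ≡ 10² = 100 ≡ 26. Since 17 = 16 + 1, 26^17 ≡ 26·26: 26·26 = 676 ≡ 10. So 26^17 ≡ 10 (mod 37).
Hence φ⁻¹(26) = 10.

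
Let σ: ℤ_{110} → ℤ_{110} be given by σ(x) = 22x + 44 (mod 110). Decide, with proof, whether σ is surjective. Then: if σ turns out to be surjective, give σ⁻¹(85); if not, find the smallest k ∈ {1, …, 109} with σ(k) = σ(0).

Since gcd(22, 110) = 22, we have 22x ≡ 0 (mod 22) for all x, so σ(x) ≡ 0 (mod 22).
But 1 ≢ 0 (mod 22), so 1 ∈ ℤ_{110} has no preimage. Therefore σ is not surjective.
Since σ is not surjective, we find the least positive k with σ(k) = σ(0): this means 22k ≡ 0 (mod 110), i.e. 110 ∣ 22k. Since gcd(22, 110) = 22, dividing through by 22 this holds exactly when 5 ∣ k.
The smallest positive such k is 5.

5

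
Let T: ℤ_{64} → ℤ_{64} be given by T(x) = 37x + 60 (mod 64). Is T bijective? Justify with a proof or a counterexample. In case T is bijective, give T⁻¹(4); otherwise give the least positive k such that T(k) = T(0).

40

Recall that T is injective when T(u) = T(v) forces u = v.
Suppose T(u) = T(v) in ℤ_{64}. Then 37u + 60 ≡ 37v + 60 (mod 64), hence 37(u − v) ≡ 0 (mod 64).
Since gcd(37, 64) = 1, 37 is invertible modulo 64, therefore u − v ≡ 0 (mod 64), i.e. u = v.
We now compute 37⁻¹ mod 64 explicitly. Euclid's algorithm: 64 = 1·37 + 27, 37 = 1·27 + 10, 27 = 2·10 + 7, 10 = 1·7 + 3, 7 = 2·3 + 1; back-substituting gives 1 = 45·37 − 26·64, so 37⁻¹ ≡ 45 (mod 64).
Then y ↦ 45(y − 60) is a two-sided inverse to T, so every y ∈ ℤ_{64} has a preimage.
Therefore T is bijective.
Since T is bijective, we compute T⁻¹(4): solve 37x + 60 ≡ 4 (mod 64), i.e. 37x ≡ 8 (mod 64).
Multiplying by 37⁻¹ = 45 gives x ≡ 45·8 = 360 = 5·64 + 40 ≡ 40 (mod 64).
Check: T(40) = 37·40 + 60 = 1540 = 24·64 + 4 ≡ 4 (mod 64).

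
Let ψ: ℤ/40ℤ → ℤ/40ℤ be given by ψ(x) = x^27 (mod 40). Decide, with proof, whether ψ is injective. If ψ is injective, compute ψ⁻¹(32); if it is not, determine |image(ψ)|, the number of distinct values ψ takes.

ψ(0) = 0^27 = 0.
ψ(10): Repeated squaring mod 40: 10^1 ≡ 10, 10^2 ≡ 10² = 100 ≡ 20, 10^4 ≡ 20² = 400 ≡ 0, 10^8 ≡ 0² = 0, 10^16 ≡ 0² = 0. Since 27 = 16 + 8 + 2 + 1, 10^27 ≡ 0·0·20·10: 0·0 = 0, then 0·20 = 0, then 0·10 = 0. So 10^27 ≡ 0 (mod 40).
So ψ(0) = ψ(10) = 0 while 0 ≠ 10, hence ψ is not injective.
Since ψ is not injective, we determine |image(ψ)|. Computing x^27 mod 40 for each x (by repeated squaring, reducing mod 40 at every step), the values ψ(0), ψ(1), …, ψ(39) are: 0, 1, 8, 27, 24, 5, 16, 23, 32, 9, 0, 11, 8, 37, 24, 15, 16, 33, 32, 19, 0, 21, 8, 7, 24, 25, 16, 3, 32, 29, 0, 31, 8, 17, 24, 35, 16, 13, 32, 39.
The distinct values are {0, 1, 3, 5, 7, 8, 9, 11, 13, 15, 16, 17, 19, 21, 23, 24, 25, 27, 29, 31, 32, 33, 35, 37, 39}; there are 25 of them.

25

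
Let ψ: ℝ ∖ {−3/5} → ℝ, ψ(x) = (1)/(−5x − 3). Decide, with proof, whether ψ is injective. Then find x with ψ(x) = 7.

-22/35

Suppose ψ(u) = ψ(v). Cross-multiplying: (1)(−5v − 3) = (1)(−5u − 3).
Expanding both sides and cancelling the symmetric terms leaves 5·(u − v) = 0. Since 5 ≠ 0, u = v. Hence ψ is injective.
Solving ψ(x) = 7: cross-multiplying gives 1 = 7(−5x − 3), which rearranges to 35x = −22, so x = −22/35.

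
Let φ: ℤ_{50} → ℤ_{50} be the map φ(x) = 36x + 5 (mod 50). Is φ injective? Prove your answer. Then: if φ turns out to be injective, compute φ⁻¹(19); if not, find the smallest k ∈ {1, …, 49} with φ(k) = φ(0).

Recall: φ is injective if φ(x_1) = φ(x_2) implies x_1 = x_2.
We have gcd(36, 50) = 2 > 1. Taking x_1 = 0 and x_2 = 25: φ(0) = 5 and φ(25) = 36·25 + 5 = 905 ≡ 5 (mod 50).
So φ(0) = φ(25) while 0 ≠ 25, hence φ is not injective.
Since φ is not injective, we find the least positive k with φ(k) = φ(0): this means 36k ≡ 0 (mod 50), i.e. 50 ∣ 36k. Since gcd(36, 50) = 2, dividing through by 2 this holds exactly when 25 ∣ 18k, and as gcd(18, 25) = 1, exactly when 25 ∣ k.
The smallest positive such k is 25.

25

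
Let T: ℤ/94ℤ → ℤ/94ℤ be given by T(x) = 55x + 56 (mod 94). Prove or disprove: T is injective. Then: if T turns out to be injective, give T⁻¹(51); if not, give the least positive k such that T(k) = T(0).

Recall: T is injective if T(u) = T(v) implies u = v.
Suppose T(u) = T(v) in ℤ/94ℤ. Then 55u + 56 ≡ 55v + 56 (mod 94), thus 55(u − v) ≡ 0 (mod 94).
Since gcd(55, 94) = 1, 55 is invertible modulo 94, so u − v ≡ 0 (mod 94), i.e. u = v.
Hence T is injective.
We now compute 55⁻¹ mod 94 explicitly. Euclid's algorithm: 94 = 1·55 + 39, 55 = 1·39 + 16, 39 = 2·16 + 7, 16 = 2·7 + 2, 7 = 3·2 + 1; back-substituting gives 1 = 53·55 − 31·94, so 55⁻¹ ≡ 53 (mod 94).
Since T is injective, we compute T⁻¹(51): solve 55x + 56 ≡ 51 (mod 94), i.e. 55x ≡ 89 (mod 94).
Multiplying by 55⁻¹ = 53 gives x ≡ 53·89 = 4717 = 50·94 + 17 ≡ 17 (mod 94).
Check: T(17) = 55·17 + 56 = 991 = 10·94 + 51 ≡ 51 (mod 94).

17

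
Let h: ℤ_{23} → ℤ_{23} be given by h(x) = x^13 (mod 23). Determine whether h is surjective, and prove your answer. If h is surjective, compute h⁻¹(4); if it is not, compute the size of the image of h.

Since 23 is prime, the nonzero elements of ℤ_{23} form a cyclic group of order 22.
As gcd(13, 22) = 1, raising to the 13th power is a bijection on this group: if a^13 ≡ b^13 then (ab^{−1})^13 = 1, and the only element of order dividing gcd(13, 22) = 1 is 1, so a = b.
With h(0) = 0 this makes h injective on all of ℤ_{23}, hence bijective (finite equal-size domain and codomain). In particular h is surjective.
Since h is surjective, we find the preimage of 4. The inverse of x ↦ x^13 on (ℤ_{23})^× is x ↦ x^17, because 13·17 = 221 = 10·22 + 1 ≡ 1 (mod 22) and x^{22} = 1 for x ≠ 0 (Fermat). So h⁻¹(4) = 4^17 mod 23.
Repeated squaring mod 23: 4^1 ≡ 4, 4^2 ≡ 4² = 16, 4^4 ≡ 16² = 256 ≡ 3, 4^8 ≡ 3² = 9, 4^16 ≡ 9² = 81 ≡ 12. Since 17 = 16 + 1, 4^17 ≡ 12·4: 12·4 = 48 ≡ 2. So 4^17 ≡ 2 (mod 23).
Hence h⁻¹(4) = 2.

2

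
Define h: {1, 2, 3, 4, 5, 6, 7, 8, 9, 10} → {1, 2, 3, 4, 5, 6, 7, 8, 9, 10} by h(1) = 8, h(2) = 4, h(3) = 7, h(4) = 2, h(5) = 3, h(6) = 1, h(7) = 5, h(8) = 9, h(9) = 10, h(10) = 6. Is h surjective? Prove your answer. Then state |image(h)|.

10

Every element of the codomain has a preimage: 1 = h(6), 2 = h(4), 3 = h(5), 4 = h(2), 5 = h(7), 6 = h(10), 7 = h(3), 8 = h(1), 9 = h(8), 10 = h(9).
So h is surjective.
The image of h is {1, 2, 3, 4, 5, 6, 7, 8, 9, 10}, which has 10 elements.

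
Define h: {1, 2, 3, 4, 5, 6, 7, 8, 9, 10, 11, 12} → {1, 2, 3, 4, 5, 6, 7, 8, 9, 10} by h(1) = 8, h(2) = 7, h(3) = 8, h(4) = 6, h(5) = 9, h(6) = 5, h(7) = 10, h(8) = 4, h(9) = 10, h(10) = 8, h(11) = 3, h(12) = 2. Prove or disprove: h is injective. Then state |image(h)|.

9

h(1) = 8 = h(3) with 1 ≠ 3, so h is not injective.
The image of h is {2, 3, 4, 5, 6, 7, 8, 9, 10}, which has 9 elements.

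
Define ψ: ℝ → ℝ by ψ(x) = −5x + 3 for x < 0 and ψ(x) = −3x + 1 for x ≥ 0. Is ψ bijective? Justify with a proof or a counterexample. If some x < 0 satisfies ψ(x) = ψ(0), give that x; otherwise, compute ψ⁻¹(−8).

Both pieces are strictly decreasing (slopes −5 and −3), so each is injective on its own interval.
The left piece maps (−∞, 0) onto (3, ∞); the right piece maps [0, ∞) onto (−∞, 1].
The images leave a gap (3 has no preimage), so ψ is not surjective, hence not bijective.
Because the two images are disjoint, no x < 0 has ψ(x) = ψ(0), so we compute ψ⁻¹(−8): −8 lies in (−∞, 1], so solve −3x + 1 = −8: x = (−8 − 1)/(−3) = 3.

3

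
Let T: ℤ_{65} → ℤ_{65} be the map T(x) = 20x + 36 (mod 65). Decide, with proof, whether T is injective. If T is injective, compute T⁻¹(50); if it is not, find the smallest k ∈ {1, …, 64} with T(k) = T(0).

We have gcd(20, 65) = 5 > 1. Taking u = 0 and v = 13: T(0) = 36 and T(13) = 20·13 + 36 = 296 ≡ 36 (mod 65).
So T(0) = T(13) while 0 ≠ 13, hence T is not injective.
Since T is not injective, we find the least positive k with T(k) = T(0): this means 20k ≡ 0 (mod 65), i.e. 65 ∣ 20k. Since gcd(20, 65) = 5, dividing through by 5 this holds exactly when 13 ∣ 4k, and as gcd(4, 13) = 1, exactly when 13 ∣ k.
The smallest positive such k is 13.

13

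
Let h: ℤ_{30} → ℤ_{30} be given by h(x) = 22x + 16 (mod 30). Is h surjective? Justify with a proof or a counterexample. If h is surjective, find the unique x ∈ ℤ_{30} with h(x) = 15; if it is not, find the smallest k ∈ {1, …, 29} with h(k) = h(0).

15

Since gcd(22, 30) = 2, we have 22x ≡ 0 (mod 2) for all x, so h(x) ≡ 0 (mod 2).
But 1 ≢ 0 (mod 2), so 1 ∈ ℤ_{30} has no preimage. Thus h is not surjective.
Since h is not surjective, we find the least positive k with h(k) = h(0): this means 22k ≡ 0 (mod 30), i.e. 30 ∣ 22k. Since gcd(22, 30) = 2, dividing through by 2 this holds exactly when 15 ∣ 11k, and as gcd(11, 15) = 1, exactly when 15 ∣ k.
The smallest positive such k is 15.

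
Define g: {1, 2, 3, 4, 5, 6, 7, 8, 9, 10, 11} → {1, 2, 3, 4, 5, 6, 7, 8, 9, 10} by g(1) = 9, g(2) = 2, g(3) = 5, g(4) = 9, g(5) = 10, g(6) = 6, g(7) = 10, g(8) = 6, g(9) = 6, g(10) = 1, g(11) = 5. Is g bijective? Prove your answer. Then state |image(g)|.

g(1) = 9 = g(4) with 1 ≠ 4, so g is not injective, hence not bijective.
The image of g is {1, 2, 5, 6, 9, 10}, which has 6 elements.

6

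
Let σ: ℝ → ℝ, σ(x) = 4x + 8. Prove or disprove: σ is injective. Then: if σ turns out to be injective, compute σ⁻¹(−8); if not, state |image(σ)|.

Suppose σ(s) = σ(t). Then 4s + 8 = 4t + 8, hence 4s = 4t, so s = t.
Therefore σ is injective.
Since σ is injective, we compute σ⁻¹(−8) = (−8 − 8)/4 = −4.

-4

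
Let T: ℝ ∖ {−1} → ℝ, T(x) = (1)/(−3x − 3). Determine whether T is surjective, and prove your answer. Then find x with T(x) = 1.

-4/3

If T(x) = 0, cross-multiplying gives −3(1) = 0(−3x − 3), which simplifies to −3 = 0 — false.  So 0 has no preimage and T is not surjective.
Solving T(x) = 1: cross-multiplying gives 1 = 1(−3x − 3), which rearranges to 3x = −4, so x = −4/3.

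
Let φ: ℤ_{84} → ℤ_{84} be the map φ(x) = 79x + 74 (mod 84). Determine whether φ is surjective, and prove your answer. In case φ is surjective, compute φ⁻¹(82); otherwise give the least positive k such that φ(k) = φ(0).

Since gcd(79, 84) = 1, 79 is invertible modulo 84. Euclid's algorithm: 84 = 1·79 + 5, 79 = 15·5 + 4, 5 = 1·4 + 1; back-substituting gives 1 = 67·79 − 63·84, so 79⁻¹ ≡ 67 (mod 84).
Then y ↦ 67(y − 74) is a two-sided inverse to φ, so every y ∈ ℤ_{84} has a preimage.
Thus φ is surjective.
Since φ is surjective, we find φ⁻¹(82): we need 79x ≡ 82 − 74 ≡ 8 (mod 84). Using 79⁻¹ = 67: x ≡ 67·8 = 536 = 6·84 + 32, so x = 32.
Check: φ(32) = 79·32 + 74 = 2602 = 30·84 + 82 ≡ 82 (mod 84).

32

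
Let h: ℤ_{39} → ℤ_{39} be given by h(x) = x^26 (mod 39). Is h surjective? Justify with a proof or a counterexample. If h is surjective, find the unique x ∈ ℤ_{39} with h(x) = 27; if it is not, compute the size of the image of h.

14

h(5): Repeated squaring mod 39: 5^1 ≡ 5, 5^2 ≡ 5² = 25, 5^4 ≡ 25² = 625 ≡ 1, 5^8 ≡ 1² = 1, 5^16 ≡ 1² = 1. Since 26 = 16 + 8 + 2, 5^26 ≡ 1·1·25: 1·1 = 1, then 1·25 = 25. So 5^26 ≡ 25 (mod 39).
h(8): Repeated squaring mod 39: 8^1 ≡ 8, 8^2 ≡ 8² = 64 ≡ 25, 8^4 ≡ 25² = 625 ≡ 1, 8^8 ≡ 1² = 1, 8^16 ≡ 1² = 1. Since 26 = 16 + 8 + 2, 8^26 ≡ 1·1·25: 1·1 = 1, then 1·25 = 25. So 8^26 ≡ 25 (mod 39).
So h(5) = h(8) = 25 while 5 ≠ 8, so h is not injective.
A non-injective map from the 39-element set ℤ_{39} to itself takes at most 38 distinct values, so it cannot be surjective. Therefore h is not surjective.
Since h is not surjective, we determine |image(h)|. Computing x^26 mod 39 for each x (by repeated squaring, reducing mod 39 at every step), the values h(0), h(1), …, h(38) are: 0, 1, 4, 9, 16, 25, 36, 10, 25, 3, 22, 4, 27, 13, 1, 30, 22, 16, 12, 10, 10, 12, 16, 22, 30, 1, 13, 27, 4, 22, 3, 25, 10, 36, 25, 16, 9, 4, 1.
The distinct values are {0, 1, 3, 4, 9, 10, 12, 13, 16, 22, 25, 27, 30, 36}; there are 14 of them.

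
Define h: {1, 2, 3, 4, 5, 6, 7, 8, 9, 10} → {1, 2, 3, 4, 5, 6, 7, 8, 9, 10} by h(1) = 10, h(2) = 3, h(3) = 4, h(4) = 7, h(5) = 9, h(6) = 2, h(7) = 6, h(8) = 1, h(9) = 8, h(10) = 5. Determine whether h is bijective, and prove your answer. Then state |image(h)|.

10

The values 10, 3, 4, 7, 9, 2, 6, 1, 8, 5 are a permutation of {1, 2, 3, 4, 5, 6, 7, 8, 9, 10}: each element appears exactly once.
So h is injective and surjective, hence bijective.
The image of h is {1, 2, 3, 4, 5, 6, 7, 8, 9, 10}, which has 10 elements.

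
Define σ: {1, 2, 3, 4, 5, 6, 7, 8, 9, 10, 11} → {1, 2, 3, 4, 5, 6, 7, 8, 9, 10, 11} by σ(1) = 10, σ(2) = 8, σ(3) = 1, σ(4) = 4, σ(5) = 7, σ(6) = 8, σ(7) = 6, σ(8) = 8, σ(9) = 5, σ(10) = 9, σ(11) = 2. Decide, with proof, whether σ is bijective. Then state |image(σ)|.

9

σ(2) = 8 = σ(6) with 2 ≠ 6, so σ is not injective, hence not bijective.
The image of σ is {1, 2, 4, 5, 6, 7, 8, 9, 10}, which has 9 elements.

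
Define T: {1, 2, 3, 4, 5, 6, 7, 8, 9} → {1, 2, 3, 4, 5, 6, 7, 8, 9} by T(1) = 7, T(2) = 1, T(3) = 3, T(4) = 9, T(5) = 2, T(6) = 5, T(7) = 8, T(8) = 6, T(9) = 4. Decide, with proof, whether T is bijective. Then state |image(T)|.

9

The values 7, 1, 3, 9, 2, 5, 8, 6, 4 are a permutation of {1, 2, 3, 4, 5, 6, 7, 8, 9}: each element appears exactly once.
So T is injective and surjective, hence bijective.
The image of T is {1, 2, 3, 4, 5, 6, 7, 8, 9}, which has 9 elements.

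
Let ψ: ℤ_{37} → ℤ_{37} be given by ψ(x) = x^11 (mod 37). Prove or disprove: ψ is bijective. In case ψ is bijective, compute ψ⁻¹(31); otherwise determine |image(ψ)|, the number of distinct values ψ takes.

Since 37 is prime, the nonzero elements of ℤ_{37} form a cyclic group of order 36.
As gcd(11, 36) = 1, raising to the 11th power is a bijection on this group: if s^11 ≡ t^11 then (st^{−1})^11 = 1, and the only element of order dividing gcd(11, 36) = 1 is 1, so s = t.
With ψ(0) = 0 this makes ψ injective on all of ℤ_{37}, hence bijective (finite equal-size domain and codomain). In particular ψ is bijective.
Since ψ is bijective, we find the preimage of 31. The inverse of x ↦ x^11 on (ℤ_{37})^× is x ↦ x^23, because 11·23 = 253 = 7·36 + 1 ≡ 1 (mod 36) and x^{36} = 1 for x ≠ 0 (Fermat). So ψ⁻¹(31) = 31^23 mod 37.
Repeated squaring mod 37: 31^1 ≡ 31, 31^2 ≡ 31² = 961 ≡ 36, 31^4 ≡ 36² = 1296 ≡ 1, 31^8 ≡ 1² = 1, 31^16 ≡ 1² = 1. Since 23 = 16 + 4 + 2 + 1, 31^23 ≡ 1·1·36·31: 1·1 = 1, then 1·36 = 36, then 36·31 = 1116 ≡ 6. So 31^23 ≡ 6 (mod 37).
Hence ψ⁻¹(31) = 6.

6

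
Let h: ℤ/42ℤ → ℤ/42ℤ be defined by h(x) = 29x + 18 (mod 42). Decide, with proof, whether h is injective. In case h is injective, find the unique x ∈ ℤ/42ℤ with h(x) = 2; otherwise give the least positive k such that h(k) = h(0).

40

Suppose h(a) = h(b) in ℤ/42ℤ. Then 29a + 18 ≡ 29b + 18 (mod 42), hence 29(a − b) ≡ 0 (mod 42).
Since gcd(29, 42) = 1, 29 is invertible modulo 42, thus a − b ≡ 0 (mod 42), i.e. a = b.
Hence h is injective.
We now compute 29⁻¹ mod 42 explicitly. Euclid's algorithm: 42 = 1·29 + 13, 29 = 2·13 + 3, 13 = 4·3 + 1; back-substituting gives 1 = 29·29 − 20·42, so 29⁻¹ ≡ 29 (mod 42).
Since h is injective, we find h⁻¹(2): we need 29x ≡ 2 − 18 ≡ 26 (mod 42). Using 29⁻¹ = 29: x ≡ 29·26 = 754 = 17·42 + 40, so x = 40.
Check: h(40) = 29·40 + 18 = 1178 = 28·42 + 2 ≡ 2 (mod 42).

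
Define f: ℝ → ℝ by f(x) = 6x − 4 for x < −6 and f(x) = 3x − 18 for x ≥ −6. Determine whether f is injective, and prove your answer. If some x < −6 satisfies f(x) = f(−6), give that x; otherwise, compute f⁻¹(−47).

Both pieces are strictly increasing (slopes 6 and 3), so each is injective on its own interval.
The left piece maps (−∞, −6) onto (−∞, −40); the right piece maps [−6, ∞) onto [−36, ∞).
These images are disjoint, so no value is attained by both pieces. So f is injective.
Because the two images are disjoint, no x < −6 has f(x) = f(−6), so we compute f⁻¹(−47): −47 lies in (−∞, −40), so solve 6x − 4 = −47: x = (−47 + 4)/6 = −43/6.

-43/6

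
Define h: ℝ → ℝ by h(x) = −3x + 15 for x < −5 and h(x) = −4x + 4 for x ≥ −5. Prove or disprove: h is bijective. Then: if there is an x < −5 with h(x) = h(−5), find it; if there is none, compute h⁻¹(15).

Both pieces are strictly decreasing (slopes −3 and −4), so each is injective on its own interval.
The left piece maps (−∞, −5) onto (30, ∞); the right piece maps [−5, ∞) onto (−∞, 24].
The images leave a gap (30 has no preimage), so h is not surjective, hence not bijective.
Because the two images are disjoint, no x < −5 has h(x) = h(−5), so we compute h⁻¹(15): 15 lies in (−∞, 24], so solve −4x + 4 = 15: x = (15 − 4)/(−4) = −11/4.

-11/4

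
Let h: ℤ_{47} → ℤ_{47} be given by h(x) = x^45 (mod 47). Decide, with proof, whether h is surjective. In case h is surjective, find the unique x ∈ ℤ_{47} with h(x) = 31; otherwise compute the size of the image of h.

Since 47 is prime, the nonzero elements of ℤ_{47} form a cyclic group of order 46.
As gcd(45, 46) = 1, raising to the 45th power is a bijection on this group: if a^45 ≡ b^45 then (ab^{−1})^45 = 1, and the only element of order dividing gcd(45, 46) = 1 is 1, so a = b.
With h(0) = 0 this makes h injective on all of ℤ_{47}, hence bijective (finite equal-size domain and codomain). In particular h is surjective.
Since h is surjective, we find the preimage of 31. The inverse of x ↦ x^45 on (ℤ_{47})^× is x ↦ x^45, because 45·45 = 2025 = 44·46 + 1 ≡ 1 (mod 46) and x^{46} = 1 for x ≠ 0 (Fermat). So h⁻¹(31) = 31^45 mod 47.
Repeated squaring mod 47: 31^1 ≡ 31, 31^2 ≡ 31² = 961 ≡ 21, 31^4 ≡ 21² = 441 ≡ 18, 31^8 ≡ 18² = 324 ≡ 42, 31^16 ≡ 42² = 1764 ≡ 25, 31^32 ≡ 25² = 625 ≡ 14. Since 45 = 32 + 8 + 4 + 1, 31^45 ≡ 14·42·18·31: 14·42 = 588 ≡ 24, then 24·18 = 432 ≡ 9, then 9·31 = 279 ≡ 44. So 31^45 ≡ 44 (mod 47).
Hence h⁻¹(31) = 44.

44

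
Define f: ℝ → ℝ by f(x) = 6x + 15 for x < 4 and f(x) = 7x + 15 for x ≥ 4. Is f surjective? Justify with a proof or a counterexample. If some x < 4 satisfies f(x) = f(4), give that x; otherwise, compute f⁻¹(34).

Both pieces are strictly increasing (slopes 6 and 7), so each is injective on its own interval.
The left piece maps (−∞, 4) onto (−∞, 39); the right piece maps [4, ∞) onto [43, ∞).
The union (−∞, 39) ∪ [43, ∞) omits the interval between 39 and 43; in particular 39 has no preimage. So f is not surjective.
Because the two images are disjoint, no x < 4 has f(x) = f(4), so we compute f⁻¹(34): 34 lies in (−∞, 39), so solve 6x + 15 = 34: x = (34 − 15)/6 = 19/6.

19/6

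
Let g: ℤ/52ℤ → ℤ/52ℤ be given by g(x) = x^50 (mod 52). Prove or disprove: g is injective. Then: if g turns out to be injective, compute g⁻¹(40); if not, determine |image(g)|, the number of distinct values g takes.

g(12): Repeated squaring mod 52: 12^1 ≡ 12, 12^2 ≡ 12² = 144 ≡ 40, 12^4 ≡ 40² = 1600 ≡ 40, 12^8 ≡ 40² = 1600 ≡ 40, 12^16 ≡ 40² = 1600 ≡ 40, 12^32 ≡ 40² = 1600 ≡ 40. Since 50 = 32 + 16 + 2, 12^50 ≡ 40·40·40: 40·40 = 1600 ≡ 40, then 40·40 = 1600 ≡ 40. So 12^50 ≡ 40 (mod 52).
g(14): Repeated squaring mod 52: 14^1 ≡ 14, 14^2 ≡ 14² = 196 ≡ 40, 14^4 ≡ 40² = 1600 ≡ 40, 14^8 ≡ 40² = 1600 ≡ 40, 14^16 ≡ 40² = 1600 ≡ 40, 14^32 ≡ 40² = 1600 ≡ 40. Since 50 = 32 + 16 + 2, 14^50 ≡ 40·40·40: 40·40 = 1600 ≡ 40, then 40·40 = 1600 ≡ 40. So 14^50 ≡ 40 (mod 52).
So g(12) = g(14) = 40 while 12 ≠ 14, hence g is not injective.
Since g is not injective, we determine |image(g)|. Computing x^50 mod 52 for each x (by repeated squaring, reducing mod 52 at every step), the values g(0), g(1), …, g(51) are: 0, 1, 4, 9, 16, 25, 36, 49, 12, 29, 48, 17, 40, 13, 40, 17, 48, 29, 12, 49, 36, 25, 16, 9, 4, 1, 0, 1, 4, 9, 16, 25, 36, 49, 12, 29, 48, 17, 40, 13, 40, 17, 48, 29, 12, 49, 36, 25, 16, 9, 4, 1.
The distinct values are {0, 1, 4, 9, 12, 13, 16, 17, 25, 29, 36, 40, 48, 49}; there are 14 of them.

14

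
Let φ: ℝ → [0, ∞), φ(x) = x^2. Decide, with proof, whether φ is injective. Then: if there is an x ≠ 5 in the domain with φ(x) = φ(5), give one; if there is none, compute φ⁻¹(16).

-5

φ(5) = 25 = (−5)^2 = φ(−5) (since 2 is even), with 5 ≠ −5. So φ is not injective.
For the follow-up, such an x exists: taking x = −5 ∈ ℝ gives φ(−5) = 25 = φ(5) with −5 ≠ 5.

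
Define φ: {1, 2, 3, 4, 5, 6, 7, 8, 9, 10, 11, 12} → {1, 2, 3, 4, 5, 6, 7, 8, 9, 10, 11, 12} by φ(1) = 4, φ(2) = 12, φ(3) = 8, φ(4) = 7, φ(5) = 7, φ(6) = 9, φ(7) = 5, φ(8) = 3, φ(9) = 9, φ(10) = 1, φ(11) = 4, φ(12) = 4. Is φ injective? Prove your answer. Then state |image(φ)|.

φ(4) = 7 = φ(5) with 4 ≠ 5, so φ is not injective.
The image of φ is {1, 3, 4, 5, 7, 8, 9, 12}, which has 8 elements.

8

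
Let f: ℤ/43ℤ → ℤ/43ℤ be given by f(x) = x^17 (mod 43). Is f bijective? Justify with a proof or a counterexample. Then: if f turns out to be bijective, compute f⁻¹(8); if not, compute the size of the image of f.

Since 43 is prime, the nonzero elements of ℤ/43ℤ form a cyclic group of order 42.
As gcd(17, 42) = 1, raising to the 17th power is a bijection on this group: if s^17 ≡ t^17 then (st^{−1})^17 = 1, and the only element of order dividing gcd(17, 42) = 1 is 1, so s = t.
With f(0) = 0 this makes f injective on all of ℤ/43ℤ, hence bijective (finite equal-size domain and codomain). In particular f is bijective.
Since f is bijective, we find the preimage of 8. The inverse of x ↦ x^17 on (ℤ/43ℤ)^× is x ↦ x^5, because 17·5 = 85 = 2·42 + 1 ≡ 1 (mod 42) and x^{42} = 1 for x ≠ 0 (Fermat). So f⁻¹(8) = 8^5 mod 43.
Repeated squaring mod 43: 8^1 ≡ 8, 8^2 ≡ 8² = 64 ≡ 21, 8^4 ≡ 21² = 441 ≡ 11. Since 5 = 4 + 1, 8^5 ≡ 11·8: 11·8 = 88 ≡ 2. So 8^5 ≡ 2 (mod 43).
Hence f⁻¹(8) = 2.

2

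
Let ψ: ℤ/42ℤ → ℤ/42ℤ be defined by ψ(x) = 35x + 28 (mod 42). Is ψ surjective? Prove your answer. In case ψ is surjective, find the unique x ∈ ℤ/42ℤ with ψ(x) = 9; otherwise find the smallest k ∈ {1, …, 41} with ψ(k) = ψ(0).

Recall that ψ is surjective if every y in the codomain equals ψ(x) for some x in the domain.
Since gcd(35, 42) = 7, we have 35x ≡ 0 (mod 7) for all x, so ψ(x) ≡ 0 (mod 7).
But 1 ≢ 0 (mod 7), so 1 ∈ ℤ/42ℤ has no preimage. Thus ψ is not surjective.
Since ψ is not surjective, we find the least positive k with ψ(k) = ψ(0): this means 35k ≡ 0 (mod 42), i.e. 42 ∣ 35k. Since gcd(35, 42) = 7, dividing through by 7 this holds exactly when 6 ∣ 5k, and as gcd(5, 6) = 1, exactly when 6 ∣ k.
The smallest positive such k is 6.

6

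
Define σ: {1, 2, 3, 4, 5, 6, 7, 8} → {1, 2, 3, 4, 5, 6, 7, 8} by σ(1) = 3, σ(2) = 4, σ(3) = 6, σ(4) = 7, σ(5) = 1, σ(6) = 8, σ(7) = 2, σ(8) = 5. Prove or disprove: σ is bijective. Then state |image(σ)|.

The values 3, 4, 6, 7, 1, 8, 2, 5 are a permutation of {1, 2, 3, 4, 5, 6, 7, 8}: each element appears exactly once.
So σ is injective and surjective, hence bijective.
The image of σ is {1, 2, 3, 4, 5, 6, 7, 8}, which has 8 elements.

8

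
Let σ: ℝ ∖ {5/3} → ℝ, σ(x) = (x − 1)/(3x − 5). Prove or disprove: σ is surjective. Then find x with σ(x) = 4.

If σ(x) = 1/3, cross-multiplying gives 3(x − 1) = 1(3x − 5), which simplifies to −3 = −5 — false.  So 1/3 has no preimage and σ is not surjective.
Solving σ(x) = 4: cross-multiplying gives x − 1 = 4(3x − 5), which rearranges to −11x = −19, so x = 19/11.

19/11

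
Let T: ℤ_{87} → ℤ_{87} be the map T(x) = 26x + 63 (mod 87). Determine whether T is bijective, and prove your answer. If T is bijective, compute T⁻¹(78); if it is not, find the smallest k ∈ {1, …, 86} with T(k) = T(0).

24

If T(x_1) = T(x_2), then 26x_1 ≡ 26x_2 (mod 87). Because gcd(26, 87) = 1, we may cancel 26 to get x_1 ≡ x_2 (mod 87).
We now compute 26⁻¹ mod 87 explicitly. Euclid's algorithm: 87 = 3·26 + 9, 26 = 2·9 + 8, 9 = 1·8 + 1; back-substituting gives 1 = 77·26 − 23·87, so 26⁻¹ ≡ 77 (mod 87).
Then y ↦ 77(y − 63) is a two-sided inverse to T, so every y ∈ ℤ_{87} has a preimage.
Hence T is bijective.
Since T is bijective, we find T⁻¹(78): we need 26x ≡ 78 − 63 ≡ 15 (mod 87). Using 26⁻¹ = 77: x ≡ 77·15 = 1155 = 13·87 + 24, so x = 24.
Check: T(24) = 26·24 + 63 = 687 = 7·87 + 78 ≡ 78 (mod 87).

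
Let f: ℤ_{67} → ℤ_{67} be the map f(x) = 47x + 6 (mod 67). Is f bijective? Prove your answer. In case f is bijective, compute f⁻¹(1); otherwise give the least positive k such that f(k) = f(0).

Suppose f(a) = f(b) in ℤ_{67}. Then 47a + 6 ≡ 47b + 6 (mod 67), hence 47(a − b) ≡ 0 (mod 67).
Since gcd(47, 67) = 1, 47 is invertible modulo 67, hence a − b ≡ 0 (mod 67), i.e. a = b.
We now compute 47⁻¹ mod 67 explicitly. Euclid's algorithm: 67 = 1·47 + 20, 47 = 2·20 + 7, 20 = 2·7 + 6, 7 = 1·6 + 1; back-substituting gives 1 = 10·47 − 7·67, so 47⁻¹ ≡ 10 (mod 67).
Then y ↦ 10(y − 6) is a two-sided inverse to f, so every y ∈ ℤ_{67} has a preimage.
So f is bijective.
Since f is bijective, we compute f⁻¹(1): solve 47x + 6 ≡ 1 (mod 67), i.e. 47x ≡ 62 (mod 67).
Multiplying by 47⁻¹ = 10 gives x ≡ 10·62 = 620 = 9·67 + 17 ≡ 17 (mod 67).
Check: f(17) = 47·17 + 6 = 805 = 12·67 + 1 ≡ 1 (mod 67).

17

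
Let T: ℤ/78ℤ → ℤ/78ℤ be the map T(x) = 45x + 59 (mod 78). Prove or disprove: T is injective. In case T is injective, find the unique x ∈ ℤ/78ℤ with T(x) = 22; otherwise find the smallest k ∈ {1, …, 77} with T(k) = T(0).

By definition, T is injective if T(a) = T(b) implies a = b.
We have gcd(45, 78) = 3 > 1. Taking a = 0 and b = 26: T(0) = 59 and T(26) = 45·26 + 59 = 1229 ≡ 59 (mod 78).
So T(0) = T(26) while 0 ≠ 26, so T is not injective.
Since T is not injective, we find the least positive k with T(k) = T(0): this means 45k ≡ 0 (mod 78), i.e. 78 ∣ 45k. Since gcd(45, 78) = 3, dividing through by 3 this holds exactly when 26 ∣ 15k, and as gcd(15, 26) = 1, exactly when 26 ∣ k.
The smallest positive such k is 26.

26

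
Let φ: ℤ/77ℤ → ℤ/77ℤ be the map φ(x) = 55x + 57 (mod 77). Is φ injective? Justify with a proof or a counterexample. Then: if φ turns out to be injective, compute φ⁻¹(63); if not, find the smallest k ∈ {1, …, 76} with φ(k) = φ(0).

We have gcd(55, 77) = 11 > 1. Taking x_1 = 0 and x_2 = 7: φ(0) = 57 and φ(7) = 55·7 + 57 = 442 ≡ 57 (mod 77).
So φ(0) = φ(7) while 0 ≠ 7, so φ is not injective.
Since φ is not injective, we find the least positive k with φ(k) = φ(0): this means 55k ≡ 0 (mod 77), i.e. 77 ∣ 55k. Since gcd(55, 77) = 11, dividing through by 11 this holds exactly when 7 ∣ 5k, and as gcd(5, 7) = 1, exactly when 7 ∣ k.
The smallest positive such k is 7.

7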